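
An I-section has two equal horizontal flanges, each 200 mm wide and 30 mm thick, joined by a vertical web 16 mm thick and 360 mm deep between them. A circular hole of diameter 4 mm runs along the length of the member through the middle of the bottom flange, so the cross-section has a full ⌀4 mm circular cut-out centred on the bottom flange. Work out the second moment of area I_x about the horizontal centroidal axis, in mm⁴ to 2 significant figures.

Split into non-overlapping primitives; take the origin at the lower-left of the bounding box.
Bottom flange: 200 × 30, A = 6 000 mm², y = 15 mm, Ī = 450 000 mm⁴.
Web: 16 × 360, A = 5 760 mm², y = 210 mm, Ī = 62 208 000 mm⁴.
Top flange: 200 × 30, A = 6 000 mm², y = 405 mm, Ī = 450 000 mm⁴.
Hole (subtracted): ⌀4, A = 12.57 mm², y = 15 mm, Ī = 12.57 mm⁴.
Centroid: ȳ = ΣA·y / ΣA = 210.1 mm.
Transfer each piece to the horizontal centroidal axis using Ī + A·d² with d = y − 210.1:
  bottom flange: d = -195.1 mm → contributes +228 923 205 mm⁴
  web: d = -0.1381 mm → contributes +62 208 110 mm⁴
  top flange: d = 194.9 mm → contributes +228 277 023 mm⁴
  hole: d = -195.1 mm → contributes −478 526 mm⁴
Total I = 518 929 813 mm⁴.

I_x ≈ 5.2 × 10⁸ mm⁴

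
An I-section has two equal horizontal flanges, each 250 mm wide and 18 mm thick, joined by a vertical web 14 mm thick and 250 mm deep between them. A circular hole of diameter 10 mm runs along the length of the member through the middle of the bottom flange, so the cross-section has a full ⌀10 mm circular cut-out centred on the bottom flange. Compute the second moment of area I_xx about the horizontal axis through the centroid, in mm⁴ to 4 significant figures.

Split into non-overlapping primitives; take the origin at the lower-left of the bounding box.
Bottom flange: 250 × 18, A = 4 500 mm², y = 9 mm, Ī = 121 500 mm⁴.
Web: 14 × 250, A = 3 500 mm², y = 143 mm, Ī = 18 229 167 mm⁴.
Top flange: 250 × 18, A = 4 500 mm², y = 277 mm, Ī = 121 500 mm⁴.
Hole (subtracted): ⌀10, A = 78.5398 mm², y = 9 mm, Ī = 490.874 mm⁴.
Centroid: ȳ = ΣA·y / ΣA = 143.847 mm.
Transfer each piece to the horizontal axis through the centroid using Ī + A·d² with d = y − 143.847:
  bottom flange: d = -134.847 mm → contributes +81 948 538 mm⁴
  web: d = -0.84727 mm → contributes +18 231 679 mm⁴
  top flange: d = 133.153 mm → contributes +79 904 922 mm⁴
  hole: d = -134.847 mm → contributes −1 428 642 mm⁴
Total I = 178 656 498 mm⁴.

I_xx ≈ 1.787 × 10⁸ mm⁴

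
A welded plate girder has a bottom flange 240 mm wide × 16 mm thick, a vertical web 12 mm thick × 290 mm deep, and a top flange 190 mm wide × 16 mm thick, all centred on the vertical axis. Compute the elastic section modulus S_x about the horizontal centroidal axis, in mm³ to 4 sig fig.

S_x ≈ 1.066 × 10⁶ mm³

Treat the section as a set of non-overlapping primitives; coordinates are from the bounding-box lower-left.
Bottom plate: 240 × 16, A = 3 840 mm², y = 8 mm, Ī = 81 920 mm⁴.
Web plate: 12 × 290, A = 3 480 mm², y = 161 mm, Ī = 24 389 000 mm⁴.
Top plate: 190 × 16, A = 3 040 mm², y = 314 mm, Ī = 64853.3 mm⁴.
Centroid: ȳ = ΣA·y / ΣA = 149.185 mm.
Transfer each piece to the horizontal centroidal axis using Ī + A·d² with d = y − 149.185:
  bottom plate: d = -141.185 mm → contributes +76 625 780 mm⁴
  web plate: d = 11.8147 mm → contributes +24 874 761 mm⁴
  top plate: d = 164.815 mm → contributes +82 643 037 mm⁴
Total I = 184 143 578 mm⁴.
Extreme fibre distance c = 172.815 mm; S = I/c = 1 065 555 mm³.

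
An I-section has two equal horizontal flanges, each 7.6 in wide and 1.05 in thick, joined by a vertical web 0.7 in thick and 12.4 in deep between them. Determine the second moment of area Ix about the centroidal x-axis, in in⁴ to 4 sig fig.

Ix ≈ 834.5 in⁴

Treat the section as a set of non-overlapping primitives; coordinates are from the bounding-box lower-left.
Bottom flange: 7.6 × 1.05, A = 7.98 in², y = 0.525 in, Ī = 0.733163 in⁴.
Web: 0.7 × 12.4, A = 8.68 in², y = 7.25 in, Ī = 111.22 in⁴.
Top flange: 7.6 × 1.05, A = 7.98 in², y = 13.975 in, Ī = 0.733163 in⁴.
By symmetry the centroid is at mid-height, ȳ = 7.25 in.
Transfer each piece to the centroidal x-axis using Ī + A·d² with d = y − 7.25:
  bottom flange: d = -6.725 in → contributes +361.634 in⁴
  web: d = 0 in → contributes +111.22 in⁴
  top flange: d = 6.725 in → contributes +361.634 in⁴
Total I = 834.487 in⁴.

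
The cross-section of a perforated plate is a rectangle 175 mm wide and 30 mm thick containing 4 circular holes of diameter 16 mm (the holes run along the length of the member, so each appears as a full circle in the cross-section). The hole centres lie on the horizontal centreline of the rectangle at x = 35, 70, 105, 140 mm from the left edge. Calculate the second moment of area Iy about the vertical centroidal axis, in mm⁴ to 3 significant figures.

Treat the section as a set of non-overlapping primitives; coordinates are from the bounding-box lower-left.
Plate: 175 × 30, A = 5 250 mm², x = 87.5 mm, Ī = 13 398 438 mm⁴.
Hole 1 (subtracted): ⌀16, A = 201.06 mm², x = 35 mm, Ī = 3 217 mm⁴.
Hole 2 (subtracted): ⌀16, A = 201.06 mm², x = 70 mm, Ī = 3 217 mm⁴.
Hole 3 (subtracted): ⌀16, A = 201.06 mm², x = 105 mm, Ī = 3 217 mm⁴.
Hole 4 (subtracted): ⌀16, A = 201.06 mm², x = 140 mm, Ī = 3 217 mm⁴.
By symmetry the centroid is at mid-width, x̄ = 87.5 mm.
Transfer each piece to the vertical centroidal axis using Ī + A·d² with d = x − 87.5:
  plate: d = 0 mm → contributes +13 398 438 mm⁴
  hole 1: d = -52.5 mm → contributes −557 394 mm⁴
  hole 2: d = -17.5 mm → contributes −64 792 mm⁴
  hole 3: d = 17.5 mm → contributes −64 792 mm⁴
  hole 4: d = 52.5 mm → contributes −557 394 mm⁴
Total I = 12 154 065 mm⁴.

Iy ≈ 1.22 × 10⁷ mm⁴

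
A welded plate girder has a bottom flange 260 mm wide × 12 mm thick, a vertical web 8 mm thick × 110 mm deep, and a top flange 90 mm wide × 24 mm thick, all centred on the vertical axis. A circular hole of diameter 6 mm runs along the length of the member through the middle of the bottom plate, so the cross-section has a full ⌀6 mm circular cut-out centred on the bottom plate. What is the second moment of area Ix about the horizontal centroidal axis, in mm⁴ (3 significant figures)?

Ix ≈ 2.19 × 10⁷ mm⁴

Decompose the section into non-overlapping parts with the origin at the bottom-left of its bounding rectangle.
Bottom plate: 260 × 12, A = 3 120 mm², y = 6 mm, Ī = 37 440 mm⁴.
Web plate: 8 × 110, A = 880 mm², y = 67 mm, Ī = 887 333 mm⁴.
Top plate: 90 × 24, A = 2 160 mm², y = 134 mm, Ī = 103 680 mm⁴.
Hole (subtracted): ⌀6, A = 28.274 mm², y = 6 mm, Ī = 63.617 mm⁴.
Centroid: ȳ = ΣA·y / ΣA = 59.845 mm.
Transfer each piece to the horizontal centroidal axis using Ī + A·d² with d = y − 59.845:
  bottom plate: d = -53.845 mm → contributes +9 083 054 mm⁴
  web plate: d = 7.1555 mm → contributes +932 390 mm⁴
  top plate: d = 74.155 mm → contributes +11 981 587 mm⁴
  hole: d = -53.845 mm → contributes −82 038 mm⁴
Total I = 21 914 994 mm⁴.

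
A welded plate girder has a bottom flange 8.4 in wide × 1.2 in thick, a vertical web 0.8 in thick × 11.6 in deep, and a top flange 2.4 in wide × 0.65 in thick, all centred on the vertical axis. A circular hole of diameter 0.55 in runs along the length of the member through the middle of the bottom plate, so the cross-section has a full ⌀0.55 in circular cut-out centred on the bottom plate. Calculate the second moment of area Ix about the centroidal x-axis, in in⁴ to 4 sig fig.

Ix ≈ 428.9 in⁴

Split into non-overlapping primitives; take the origin at the lower-left of the bounding box.
Bottom plate: 8.4 × 1.2, A = 10.08 in², y = 0.6 in, Ī = 1.2096 in⁴.
Web plate: 0.8 × 11.6, A = 9.28 in², y = 7 in, Ī = 104.06 in⁴.
Top plate: 2.4 × 0.65, A = 1.56 in², y = 13.125 in, Ī = 0.054925 in⁴.
Hole (subtracted): ⌀0.55, A = 0.237583 in², y = 0.6 in, Ī = 0.0044918 in⁴.
Centroid: ȳ = ΣA·y / ΣA = 4.41633 in.
Transfer each piece to the centroidal x-axis using Ī + A·d² with d = y − 4.41633:
  bottom plate: d = -3.81633 in → contributes +148.019 in⁴
  web plate: d = 2.58367 in → contributes +166.007 in⁴
  top plate: d = 8.70867 in → contributes +118.367 in⁴
  hole: d = -3.81633 in → contributes −3.46475 in⁴
Total I = 428.928 in⁴.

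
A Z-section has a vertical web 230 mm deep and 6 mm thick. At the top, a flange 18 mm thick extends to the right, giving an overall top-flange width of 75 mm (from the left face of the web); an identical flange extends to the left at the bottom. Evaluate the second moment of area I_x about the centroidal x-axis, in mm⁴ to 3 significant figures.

Treat the section as a set of non-overlapping primitives; coordinates are from the bounding-box lower-left.
Web: 6 × 230, A = 1 380 mm², y = 115 mm, Ī = 6 083 500 mm⁴.
Top flange (beyond web): 69 × 18, A = 1 242 mm², y = 221 mm, Ī = 33 534 mm⁴.
Bottom flange (beyond web): 69 × 18, A = 1 242 mm², y = 9 mm, Ī = 33 534 mm⁴.
Centroid: ȳ = ΣA·y / ΣA = 115 mm.
Transfer each piece to the centroidal x-axis using Ī + A·d² with d = y − 115:
  web: d = 0 mm → contributes +6 083 500 mm⁴
  top flange (beyond web): d = 106 mm → contributes +13 988 646 mm⁴
  bottom flange (beyond web): d = -106 mm → contributes +13 988 646 mm⁴
Total I = 34 060 792 mm⁴.

I_x ≈ 3.41 × 10⁷ mm⁴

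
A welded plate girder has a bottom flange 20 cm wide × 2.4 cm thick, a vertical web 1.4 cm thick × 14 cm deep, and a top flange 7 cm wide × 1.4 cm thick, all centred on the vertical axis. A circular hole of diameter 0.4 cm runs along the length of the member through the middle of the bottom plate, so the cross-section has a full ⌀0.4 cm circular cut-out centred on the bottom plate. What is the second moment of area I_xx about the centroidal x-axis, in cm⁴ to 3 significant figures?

Treat the section as a set of non-overlapping primitives; coordinates are from the bounding-box lower-left.
Bottom plate: 20 × 2.4, A = 48 cm², y = 1.2 cm, Ī = 23.04 cm⁴.
Web plate: 1.4 × 14, A = 19.6 cm², y = 9.4 cm, Ī = 320.13 cm⁴.
Top plate: 7 × 1.4, A = 9.8 cm², y = 17.1 cm, Ī = 1.6007 cm⁴.
Hole (subtracted): ⌀0.4, A = 0.12566 cm², y = 1.2 cm, Ī = 0.0012566 cm⁴.
Centroid: ȳ = ΣA·y / ΣA = 5.2963 cm.
Transfer each piece to the centroidal x-axis using Ī + A·d² with d = y − 5.2963:
  bottom plate: d = -4.0963 cm → contributes +828.47 cm⁴
  web plate: d = 4.1037 cm → contributes +650.2 cm⁴
  top plate: d = 11.804 cm → contributes +1 367 cm⁴
  hole: d = -4.0963 cm → contributes −2.1099 cm⁴
Total I = 2843.6 cm⁴.

I_xx ≈ 2840 cm⁴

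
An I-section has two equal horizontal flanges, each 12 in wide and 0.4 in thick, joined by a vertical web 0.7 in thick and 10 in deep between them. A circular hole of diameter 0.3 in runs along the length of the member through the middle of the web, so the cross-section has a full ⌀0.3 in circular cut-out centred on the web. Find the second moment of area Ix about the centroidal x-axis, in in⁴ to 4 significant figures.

Ix ≈ 318.0 in⁴

Treat the section as a set of non-overlapping primitives; coordinates are from the bounding-box lower-left.
Bottom flange: 12 × 0.4, A = 4.8 in², y = 0.2 in, Ī = 0.064 in⁴.
Web: 0.7 × 10, A = 7 in², y = 5.4 in, Ī = 58.3333 in⁴.
Top flange: 12 × 0.4, A = 4.8 in², y = 10.6 in, Ī = 0.064 in⁴.
Hole (subtracted): ⌀0.3, A = 0.0706858 in², y = 5.4 in, Ī = 0.000397608 in⁴.
By symmetry the centroid is at mid-height, ȳ = 5.4 in.
Transfer each piece to the centroidal x-axis using Ī + A·d² with d = y − 5.4:
  bottom flange: d = -5.2 in → contributes +129.856 in⁴
  web: d = 0 in → contributes +58.3333 in⁴
  top flange: d = 5.2 in → contributes +129.856 in⁴
  hole: d = 0 in → contributes −0.000397608 in⁴
Total I = 318.045 in⁴.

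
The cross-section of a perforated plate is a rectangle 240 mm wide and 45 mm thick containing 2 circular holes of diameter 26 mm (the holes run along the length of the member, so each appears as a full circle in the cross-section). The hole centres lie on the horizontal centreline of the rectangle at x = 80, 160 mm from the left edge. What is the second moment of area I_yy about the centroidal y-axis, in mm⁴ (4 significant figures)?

I_yy ≈ 5.010 × 10⁷ mm⁴

Break the section into simple shapes (no overlaps), measuring from the bottom-left corner of the bounding box.
Plate: 240 × 45, A = 10 800 mm², x = 120 mm, Ī = 51 840 000 mm⁴.
Hole 1 (subtracted): ⌀26, A = 530.929 mm², x = 80 mm, Ī = 22431.8 mm⁴.
Hole 2 (subtracted): ⌀26, A = 530.929 mm², x = 160 mm, Ī = 22431.8 mm⁴.
By symmetry the centroid is at mid-width, x̄ = 120 mm.
Transfer each piece to the centroidal y-axis using Ī + A·d² with d = x − 120:
  plate: d = 0 mm → contributes +51 840 000 mm⁴
  hole 1: d = -40 mm → contributes −871 918 mm⁴
  hole 2: d = 40 mm → contributes −871 918 mm⁴
Total I = 50 096 163 mm⁴.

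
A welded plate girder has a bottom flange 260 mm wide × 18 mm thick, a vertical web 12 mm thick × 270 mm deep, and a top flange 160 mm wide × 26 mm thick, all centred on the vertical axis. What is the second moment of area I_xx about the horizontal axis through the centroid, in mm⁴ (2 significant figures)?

I_xx ≈ 2.1 × 10⁸ mm⁴

Decompose the section into non-overlapping parts with the origin at the bottom-left of its bounding rectangle.
Bottom plate: 260 × 18, A = 4 680 mm², y = 9 mm, Ī = 126 360 mm⁴.
Web plate: 12 × 270, A = 3 240 mm², y = 153 mm, Ī = 19 683 000 mm⁴.
Top plate: 160 × 26, A = 4 160 mm², y = 301 mm, Ī = 234 347 mm⁴.
Centroid: ȳ = ΣA·y / ΣA = 148.2 mm.
Transfer each piece to the horizontal axis through the centroid using Ī + A·d² with d = y − 148.2:
  bottom plate: d = -139.2 mm → contributes +90 781 426 mm⁴
  web plate: d = 4.821 mm → contributes +19 758 310 mm⁴
  top plate: d = 152.8 mm → contributes +97 388 304 mm⁴
Total I = 207 928 040 mm⁴.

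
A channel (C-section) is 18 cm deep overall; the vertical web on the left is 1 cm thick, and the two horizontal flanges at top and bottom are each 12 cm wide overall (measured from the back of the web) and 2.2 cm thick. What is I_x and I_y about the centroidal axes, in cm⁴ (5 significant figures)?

Treat the section as a set of non-overlapping primitives; coordinates are from the bounding-box lower-left.
Web: 1 × 18, A = 18 cm², y = 9 cm, Ī = 486 cm⁴.
Top flange (beyond web): 11 × 2.2, A = 24.2 cm², y = 16.9 cm, Ī = 9.760667 cm⁴.
Bottom flange (beyond web): 11 × 2.2, A = 24.2 cm², y = 1.1 cm, Ī = 9.760667 cm⁴.
By symmetry the centroid is at mid-height, ȳ = 9 cm.
Transfer each piece to the centroidal x-axis using Ī + A·d² with d = y − 9:
  web: d = 0 cm → contributes +486 cm⁴
  top flange (beyond web): d = 7.9 cm → contributes +1520.083 cm⁴
  bottom flange (beyond web): d = -7.9 cm → contributes +1520.083 cm⁴
Total I = 3526.165 cm⁴.
For the y-axis: x̄ = 4.873494 cm.
Repeating about the centroidal y-axis gives I_y = 961.8707 cm⁴.

I_x ≈ 3526.2 cm⁴, I_y ≈ 961.87 cm⁴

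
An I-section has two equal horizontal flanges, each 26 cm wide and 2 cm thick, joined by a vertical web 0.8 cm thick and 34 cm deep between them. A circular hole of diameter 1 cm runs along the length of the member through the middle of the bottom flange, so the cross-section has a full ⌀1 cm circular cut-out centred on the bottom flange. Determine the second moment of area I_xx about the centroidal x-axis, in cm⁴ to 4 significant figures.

Treat the section as a set of non-overlapping primitives; coordinates are from the bounding-box lower-left.
Bottom flange: 26 × 2, A = 52 cm², y = 1 cm, Ī = 17.3333 cm⁴.
Web: 0.8 × 34, A = 27.2 cm², y = 19 cm, Ī = 2620.27 cm⁴.
Top flange: 26 × 2, A = 52 cm², y = 37 cm, Ī = 17.3333 cm⁴.
Hole (subtracted): ⌀1, A = 0.785398 cm², y = 1 cm, Ī = 0.0490874 cm⁴.
Centroid: ȳ = ΣA·y / ΣA = 19.1084 cm.
Transfer each piece to the centroidal x-axis using Ī + A·d² with d = y − 19.1084:
  bottom flange: d = -18.1084 cm → contributes +17068.9 cm⁴
  web: d = -0.108402 cm → contributes +2620.59 cm⁴
  top flange: d = 17.8916 cm → contributes +16 663 cm⁴
  hole: d = -18.1084 cm → contributes −257.592 cm⁴
Total I = 36094.9 cm⁴.

I_xx ≈ 3.609 × 10⁴ cm⁴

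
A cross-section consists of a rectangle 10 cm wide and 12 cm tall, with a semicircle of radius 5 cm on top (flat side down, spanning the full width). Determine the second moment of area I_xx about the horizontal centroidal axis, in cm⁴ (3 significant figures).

I_xx ≈ 3460 cm⁴

Treat the section as a set of non-overlapping primitives; coordinates are from the bounding-box lower-left.
Rectangular body: 10 × 12, A = 120 cm², y = 6 cm, Ī = 1 440 cm⁴.
Semicircular cap: semicircle r = 5, A = 39.27 cm², y = 14.122 cm, Ī = 68.598 cm⁴.
Centroid: ȳ = ΣA·y / ΣA = 8.0026 cm.
Transfer each piece to the horizontal centroidal axis using Ī + A·d² with d = y − 8.0026:
  rectangular body: d = -2.0026 cm → contributes +1921.2 cm⁴
  semicircular cap: d = 6.1195 cm → contributes +1539.2 cm⁴
Total I = 3460.4 cm⁴.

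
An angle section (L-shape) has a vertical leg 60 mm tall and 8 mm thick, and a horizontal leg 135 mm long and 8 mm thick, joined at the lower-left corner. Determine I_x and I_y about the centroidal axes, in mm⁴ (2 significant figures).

Treat the section as a set of non-overlapping primitives; coordinates are from the bounding-box lower-left.
Vertical leg: 8 × 60, A = 480 mm², y = 30 mm, Ī = 144 000 mm⁴.
Horizontal leg (remainder): 127 × 8, A = 1 016 mm², y = 4 mm, Ī = 5 419 mm⁴.
Centroid: ȳ = ΣA·y / ΣA = 12.34 mm.
Transfer each piece to the centroidal x-axis using Ī + A·d² with d = y − 12.34:
  vertical leg: d = 17.66 mm → contributes +293 662 mm⁴
  horizontal leg (remainder): d = -8.342 mm → contributes +76 125 mm⁴
Total I = 369 787 mm⁴.
For the y-axis: x̄ = 49.84 mm.
Repeating about the centroidal y-axis gives I_y = 2 853 437 mm⁴.

I_x ≈ 3.7 × 10⁵ mm⁴, I_y ≈ 2.9 × 10⁶ mm⁴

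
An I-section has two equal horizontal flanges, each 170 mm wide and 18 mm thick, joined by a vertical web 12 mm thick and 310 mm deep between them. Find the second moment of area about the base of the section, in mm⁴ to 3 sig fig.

I_base ≈ 4.89 × 10⁸ mm⁴

Decompose the section into non-overlapping parts with the origin at the bottom-left of its bounding rectangle.
Bottom flange: 170 × 18, A = 3 060 mm², y = 9 mm, Ī = 82 620 mm⁴.
Web: 12 × 310, A = 3 720 mm², y = 173 mm, Ī = 29 791 000 mm⁴.
Top flange: 170 × 18, A = 3 060 mm², y = 337 mm, Ī = 82 620 mm⁴.
Transfer each piece to the bottom edge using Ī + A·d² with d = y − 0:
  bottom flange: d = 9 mm → contributes +330 480 mm⁴
  web: d = 173 mm → contributes +141 126 880 mm⁴
  top flange: d = 337 mm → contributes +347 603 760 mm⁴
Total I = 489 061 120 mm⁴.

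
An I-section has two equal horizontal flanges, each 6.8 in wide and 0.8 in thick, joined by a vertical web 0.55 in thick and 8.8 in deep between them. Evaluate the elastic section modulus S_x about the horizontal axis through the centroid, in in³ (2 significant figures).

Split into non-overlapping primitives; take the origin at the lower-left of the bounding box.
Bottom flange: 6.8 × 0.8, A = 5.44 in², y = 0.4 in, Ī = 0.2901 in⁴.
Web: 0.55 × 8.8, A = 4.84 in², y = 5.2 in, Ī = 31.23 in⁴.
Top flange: 6.8 × 0.8, A = 5.44 in², y = 10 in, Ī = 0.2901 in⁴.
By symmetry the centroid is at mid-height, ȳ = 5.2 in.
Transfer each piece to the horizontal axis through the centroid using Ī + A·d² with d = y − 5.2:
  bottom flange: d = -4.8 in → contributes +125.6 in⁴
  web: d = 0 in → contributes +31.23 in⁴
  top flange: d = 4.8 in → contributes +125.6 in⁴
Total I = 282.5 in⁴.
Extreme fibre distance c = 5.2 in; S = I/c = 54.32 in³.

S_x ≈ 54 in³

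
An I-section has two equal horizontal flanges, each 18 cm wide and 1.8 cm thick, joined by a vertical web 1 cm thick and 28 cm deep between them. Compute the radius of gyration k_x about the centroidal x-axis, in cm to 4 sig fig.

k_x ≈ 13.23 cm

Split into non-overlapping primitives; take the origin at the lower-left of the bounding box.
Bottom flange: 18 × 1.8, A = 32.4 cm², y = 0.9 cm, Ī = 8.748 cm⁴.
Web: 1 × 28, A = 28 cm², y = 15.8 cm, Ī = 1829.33 cm⁴.
Top flange: 18 × 1.8, A = 32.4 cm², y = 30.7 cm, Ī = 8.748 cm⁴.
By symmetry the centroid is at mid-height, ȳ = 15.8 cm.
Transfer each piece to the centroidal x-axis using Ī + A·d² with d = y − 15.8:
  bottom flange: d = -14.9 cm → contributes +7201.87 cm⁴
  web: d = 0 cm → contributes +1829.33 cm⁴
  top flange: d = 14.9 cm → contributes +7201.87 cm⁴
Total I = 16233.1 cm⁴.
Radius of gyration: k = √(I/A) = √(16233.1 / 92.8) = 13.2259 cm.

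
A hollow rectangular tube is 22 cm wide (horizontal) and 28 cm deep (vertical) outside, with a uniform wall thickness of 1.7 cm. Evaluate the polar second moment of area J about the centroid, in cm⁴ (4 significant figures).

Split into non-overlapping primitives; take the origin at the lower-left of the bounding box.
Outer rectangle: 22 × 28, A = 616 cm², y = 14 cm, Ī = 40245.3 cm⁴.
Inner void (subtracted): 18.6 × 24.6, A = 457.56 cm², y = 14 cm, Ī = 23074.8 cm⁴.
By symmetry the centroid is at mid-height, ȳ = 14 cm.
All pieces are centred on the centroidal x-axis, so I = ΣĪ (holes subtracted) = 17170.6 cm⁴.
Repeating about the centroidal y-axis gives I_y = 11653.9 cm⁴.
Polar second moment: J = I_x + I_y = 28824.5 cm⁴.

J ≈ 2.882 × 10⁴ cm⁴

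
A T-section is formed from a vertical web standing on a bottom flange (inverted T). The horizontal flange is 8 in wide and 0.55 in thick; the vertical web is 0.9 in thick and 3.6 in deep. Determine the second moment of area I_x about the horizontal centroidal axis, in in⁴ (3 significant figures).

I_x ≈ 11.6 in⁴

Treat the section as a set of non-overlapping primitives; coordinates are from the bounding-box lower-left.
Flange: 8 × 0.55, A = 4.4 in², y = 0.275 in, Ī = 0.11092 in⁴.
Web: 0.9 × 3.6, A = 3.24 in², y = 2.35 in, Ī = 3.4992 in⁴.
Centroid: ȳ = ΣA·y / ΣA = 1.155 in.
Transfer each piece to the horizontal centroidal axis using Ī + A·d² with d = y − 1.155:
  flange: d = -0.87997 in → contributes +3.5181 in⁴
  web: d = 1.195 in → contributes +8.1262 in⁴
Total I = 11.644 in⁴.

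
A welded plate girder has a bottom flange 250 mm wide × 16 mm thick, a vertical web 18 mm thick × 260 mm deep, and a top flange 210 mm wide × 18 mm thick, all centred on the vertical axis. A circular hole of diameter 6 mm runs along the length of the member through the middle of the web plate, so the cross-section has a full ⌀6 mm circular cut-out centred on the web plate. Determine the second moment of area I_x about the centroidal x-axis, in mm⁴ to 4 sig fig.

I_x ≈ 1.757 × 10⁸ mm⁴

Break the section into simple shapes (no overlaps), measuring from the bottom-left corner of the bounding box.
Bottom plate: 250 × 16, A = 4 000 mm², y = 8 mm, Ī = 85333.3 mm⁴.
Web plate: 18 × 260, A = 4 680 mm², y = 146 mm, Ī = 26 364 000 mm⁴.
Top plate: 210 × 18, A = 3 780 mm², y = 285 mm, Ī = 102 060 mm⁴.
Hole (subtracted): ⌀6, A = 28.2743 mm², y = 146 mm, Ī = 63.6173 mm⁴.
Centroid: ȳ = ΣA·y / ΣA = 143.862 mm.
Transfer each piece to the centroidal x-axis using Ī + A·d² with d = y − 143.862:
  bottom plate: d = -135.862 mm → contributes +73 919 181 mm⁴
  web plate: d = 2.13808 mm → contributes +26 385 394 mm⁴
  top plate: d = 141.138 mm → contributes +75 399 498 mm⁴
  hole: d = 2.13808 mm → contributes −192.87 mm⁴
Total I = 175 703 880 mm⁴.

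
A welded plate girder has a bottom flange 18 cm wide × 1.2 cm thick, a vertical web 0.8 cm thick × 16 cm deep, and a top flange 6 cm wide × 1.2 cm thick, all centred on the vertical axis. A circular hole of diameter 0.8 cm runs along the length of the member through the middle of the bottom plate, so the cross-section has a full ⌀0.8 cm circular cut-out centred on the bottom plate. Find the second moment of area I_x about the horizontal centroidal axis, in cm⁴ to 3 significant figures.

I_x ≈ 2020 cm⁴

Decompose the section into non-overlapping parts with the origin at the bottom-left of its bounding rectangle.
Bottom plate: 18 × 1.2, A = 21.6 cm², y = 0.6 cm, Ī = 2.592 cm⁴.
Web plate: 0.8 × 16, A = 12.8 cm², y = 9.2 cm, Ī = 273.07 cm⁴.
Top plate: 6 × 1.2, A = 7.2 cm², y = 17.8 cm, Ī = 0.864 cm⁴.
Hole (subtracted): ⌀0.8, A = 0.50265 cm², y = 0.6 cm, Ī = 0.020106 cm⁴.
Centroid: ȳ = ΣA·y / ΣA = 6.2919 cm.
Transfer each piece to the horizontal centroidal axis using Ī + A·d² with d = y − 6.2919:
  bottom plate: d = -5.6919 cm → contributes +702.37 cm⁴
  web plate: d = 2.9081 cm → contributes +381.32 cm⁴
  top plate: d = 11.508 cm → contributes +954.41 cm⁴
  hole: d = -5.6919 cm → contributes −16.305 cm⁴
Total I = 2021.8 cm⁴.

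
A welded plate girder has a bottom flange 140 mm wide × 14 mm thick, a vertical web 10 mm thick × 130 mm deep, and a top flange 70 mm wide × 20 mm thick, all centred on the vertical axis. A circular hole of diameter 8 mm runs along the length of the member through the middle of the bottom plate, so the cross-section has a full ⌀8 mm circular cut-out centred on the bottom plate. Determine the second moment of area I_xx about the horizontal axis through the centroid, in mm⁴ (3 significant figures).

I_xx ≈ 1.95 × 10⁷ mm⁴

Split into non-overlapping primitives; take the origin at the lower-left of the bounding box.
Bottom plate: 140 × 14, A = 1 960 mm², y = 7 mm, Ī = 32 013 mm⁴.
Web plate: 10 × 130, A = 1 300 mm², y = 79 mm, Ī = 1 830 833 mm⁴.
Top plate: 70 × 20, A = 1 400 mm², y = 154 mm, Ī = 46 667 mm⁴.
Hole (subtracted): ⌀8, A = 50.265 mm², y = 7 mm, Ī = 201.06 mm⁴.
Centroid: ȳ = ΣA·y / ΣA = 71.95 mm.
Transfer each piece to the horizontal axis through the centroid using Ī + A·d² with d = y − 71.95:
  bottom plate: d = -64.95 mm → contributes +8 300 154 mm⁴
  web plate: d = 7.0505 mm → contributes +1 895 456 mm⁴
  top plate: d = 82.05 mm → contributes +9 471 863 mm⁴
  hole: d = -64.95 mm → contributes −212 243 mm⁴
Total I = 19 455 229 mm⁴.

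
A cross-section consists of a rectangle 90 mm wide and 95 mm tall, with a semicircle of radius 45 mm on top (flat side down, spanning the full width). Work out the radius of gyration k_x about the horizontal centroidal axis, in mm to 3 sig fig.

k_x ≈ 38.3 mm

Treat the section as a set of non-overlapping primitives; coordinates are from the bounding-box lower-left.
Rectangular body: 90 × 95, A = 8 550 mm², y = 47.5 mm, Ī = 6 430 313 mm⁴.
Semicircular cap: semicircle r = 45, A = 3180.9 mm², y = 114.1 mm, Ī = 450 072 mm⁴.
Centroid: ȳ = ΣA·y / ΣA = 65.558 mm.
Transfer each piece to the horizontal centroidal axis using Ī + A·d² with d = y − 65.558:
  rectangular body: d = -18.058 mm → contributes +9 218 527 mm⁴
  semicircular cap: d = 48.54 mm → contributes +7 944 653 mm⁴
Total I = 17 163 180 mm⁴.
Radius of gyration: k = √(I/A) = √(17 163 180 / 11 731) = 38.25 mm.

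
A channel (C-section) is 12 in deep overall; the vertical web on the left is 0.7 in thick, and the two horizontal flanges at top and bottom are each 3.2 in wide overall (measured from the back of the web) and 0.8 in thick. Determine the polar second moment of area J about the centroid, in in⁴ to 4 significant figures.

Treat the section as a set of non-overlapping primitives; coordinates are from the bounding-box lower-left.
Web: 0.7 × 12, A = 8.4 in², y = 6 in, Ī = 100.8 in⁴.
Top flange (beyond web): 2.5 × 0.8, A = 2 in², y = 11.6 in, Ī = 0.106667 in⁴.
Bottom flange (beyond web): 2.5 × 0.8, A = 2 in², y = 0.4 in, Ī = 0.106667 in⁴.
By symmetry the centroid is at mid-height, ȳ = 6 in.
Transfer each piece to the centroidal x-axis using Ī + A·d² with d = y − 6:
  web: d = 0 in → contributes +100.8 in⁴
  top flange (beyond web): d = 5.6 in → contributes +62.8267 in⁴
  bottom flange (beyond web): d = -5.6 in → contributes +62.8267 in⁴
Total I = 226.453 in⁴.
For the y-axis: x̄ = 0.866129 in.
Repeating about the centroidal y-axis gives I_y = 9.36311 in⁴.
Polar second moment: J = I_x + I_y = 235.816 in⁴.

J ≈ 235.8 in⁴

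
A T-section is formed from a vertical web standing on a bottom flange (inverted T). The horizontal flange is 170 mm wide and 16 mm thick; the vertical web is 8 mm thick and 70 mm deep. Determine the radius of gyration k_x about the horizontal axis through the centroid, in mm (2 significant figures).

k_x ≈ 19 mm

Decompose the section into non-overlapping parts with the origin at the bottom-left of its bounding rectangle.
Flange: 170 × 16, A = 2 720 mm², y = 8 mm, Ī = 58 027 mm⁴.
Web: 8 × 70, A = 560 mm², y = 51 mm, Ī = 228 667 mm⁴.
Centroid: ȳ = ΣA·y / ΣA = 15.34 mm.
Transfer each piece to the horizontal axis through the centroid using Ī + A·d² with d = y − 15.34:
  flange: d = -7.341 mm → contributes +204 627 mm⁴
  web: d = 35.66 mm → contributes +940 724 mm⁴
Total I = 1 145 351 mm⁴.
Radius of gyration: k = √(I/A) = √(1 145 351 / 3 280) = 18.69 mm.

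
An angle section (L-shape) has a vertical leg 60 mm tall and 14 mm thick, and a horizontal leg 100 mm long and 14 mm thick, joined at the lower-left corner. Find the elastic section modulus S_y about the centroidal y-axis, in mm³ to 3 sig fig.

Split into non-overlapping primitives; take the origin at the lower-left of the bounding box.
Vertical leg: 14 × 60, A = 840 mm², x = 7 mm, Ī = 13 720 mm⁴.
Horizontal leg (remainder): 86 × 14, A = 1 204 mm², x = 57 mm, Ī = 742 065 mm⁴.
Centroid: x̄ = ΣA·x / ΣA = 36.452 mm.
Transfer each piece to the centroidal y-axis using Ī + A·d² with d = x − 36.452:
  vertical leg: d = -29.452 mm → contributes +742 356 mm⁴
  horizontal leg (remainder): d = 20.548 mm → contributes +1 250 416 mm⁴
Total I = 1 992 772 mm⁴.
Extreme fibre distance c = 63.548 mm; S = I/c = 31 359 mm³.

S_y ≈ 3.14 × 10⁴ mm³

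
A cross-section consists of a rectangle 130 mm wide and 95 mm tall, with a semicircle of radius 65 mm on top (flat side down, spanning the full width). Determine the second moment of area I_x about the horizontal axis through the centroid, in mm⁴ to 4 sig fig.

Break the section into simple shapes (no overlaps), measuring from the bottom-left corner of the bounding box.
Rectangular body: 130 × 95, A = 12 350 mm², y = 47.5 mm, Ī = 9 288 229 mm⁴.
Semicircular cap: semicircle r = 65, A = 6636.61 mm², y = 122.587 mm, Ī = 1 959 230 mm⁴.
Centroid: ȳ = ΣA·y / ΣA = 73.746 mm.
Transfer each piece to the horizontal axis through the centroid using Ī + A·d² with d = y − 73.746:
  rectangular body: d = -26.246 mm → contributes +17 795 552 mm⁴
  semicircular cap: d = 48.8409 mm → contributes +17 790 410 mm⁴
Total I = 35 585 963 mm⁴.

I_x ≈ 3.559 × 10⁷ mm⁴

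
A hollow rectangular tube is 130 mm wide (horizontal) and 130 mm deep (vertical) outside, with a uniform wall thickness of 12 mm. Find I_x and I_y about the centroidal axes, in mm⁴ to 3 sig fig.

I_x ≈ 1.33 × 10⁷ mm⁴, I_y ≈ 1.33 × 10⁷ mm⁴

Split into non-overlapping primitives; take the origin at the lower-left of the bounding box.
Outer rectangle: 130 × 130, A = 16 900 mm², y = 65 mm, Ī = 23 800 833 mm⁴.
Inner void (subtracted): 106 × 106, A = 11 236 mm², y = 65 mm, Ī = 10 520 641 mm⁴.
By symmetry the centroid is at mid-height, ȳ = 65 mm.
All pieces are centred on the centroidal x-axis, so I = ΣĪ (holes subtracted) = 13 280 192 mm⁴.
Repeating about the centroidal y-axis gives I_y = 13 280 192 mm⁴.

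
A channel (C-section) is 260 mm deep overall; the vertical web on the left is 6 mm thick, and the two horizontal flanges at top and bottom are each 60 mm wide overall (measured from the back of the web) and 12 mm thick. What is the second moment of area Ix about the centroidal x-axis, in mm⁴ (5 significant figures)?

Ix ≈ 2.8731 × 10⁷ mm⁴

Treat the section as a set of non-overlapping primitives; coordinates are from the bounding-box lower-left.
Web: 6 × 260, A = 1 560 mm², y = 130 mm, Ī = 8 788 000 mm⁴.
Top flange (beyond web): 54 × 12, A = 648 mm², y = 254 mm, Ī = 7 776 mm⁴.
Bottom flange (beyond web): 54 × 12, A = 648 mm², y = 6 mm, Ī = 7 776 mm⁴.
By symmetry the centroid is at mid-height, ȳ = 130 mm.
Transfer each piece to the centroidal x-axis using Ī + A·d² with d = y − 130:
  web: d = 0 mm → contributes +8 788 000 mm⁴
  top flange (beyond web): d = 124 mm → contributes +9 971 424 mm⁴
  bottom flange (beyond web): d = -124 mm → contributes +9 971 424 mm⁴
Total I = 28 730 848 mm⁴.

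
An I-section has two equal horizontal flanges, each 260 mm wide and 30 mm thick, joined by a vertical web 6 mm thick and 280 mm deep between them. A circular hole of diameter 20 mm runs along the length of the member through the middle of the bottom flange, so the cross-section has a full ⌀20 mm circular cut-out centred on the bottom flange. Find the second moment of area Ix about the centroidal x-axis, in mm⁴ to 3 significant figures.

Ix ≈ 3.79 × 10⁸ mm⁴

Treat the section as a set of non-overlapping primitives; coordinates are from the bounding-box lower-left.
Bottom flange: 260 × 30, A = 7 800 mm², y = 15 mm, Ī = 585 000 mm⁴.
Web: 6 × 280, A = 1 680 mm², y = 170 mm, Ī = 10 976 000 mm⁴.
Top flange: 260 × 30, A = 7 800 mm², y = 325 mm, Ī = 585 000 mm⁴.
Hole (subtracted): ⌀20, A = 314.16 mm², y = 15 mm, Ī = 7 854 mm⁴.
Centroid: ȳ = ΣA·y / ΣA = 172.87 mm.
Transfer each piece to the centroidal x-axis using Ī + A·d² with d = y − 172.87:
  bottom flange: d = -157.87 mm → contributes +194 984 303 mm⁴
  web: d = -2.8702 mm → contributes +10 989 840 mm⁴
  top flange: d = 152.13 mm → contributes +181 104 207 mm⁴
  hole: d = -157.87 mm → contributes −7 837 641 mm⁴
Total I = 379 240 708 mm⁴.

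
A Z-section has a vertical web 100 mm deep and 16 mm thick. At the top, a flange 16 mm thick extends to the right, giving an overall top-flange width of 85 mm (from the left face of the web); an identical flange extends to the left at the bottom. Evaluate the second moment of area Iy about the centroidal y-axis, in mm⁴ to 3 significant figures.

Iy ≈ 4.90 × 10⁶ mm⁴

Split into non-overlapping primitives; take the origin at the lower-left of the bounding box.
Web: 16 × 100, A = 1 600 mm², x = 77 mm, Ī = 34 133 mm⁴.
Top flange (beyond web): 69 × 16, A = 1 104 mm², x = 119.5 mm, Ī = 438 012 mm⁴.
Bottom flange (beyond web): 69 × 16, A = 1 104 mm², x = 34.5 mm, Ī = 438 012 mm⁴.
Centroid: x̄ = ΣA·x / ΣA = 77 mm.
Transfer each piece to the centroidal y-axis using Ī + A·d² with d = x − 77:
  web: d = 0 mm → contributes +34 133 mm⁴
  top flange (beyond web): d = 42.5 mm → contributes +2 432 112 mm⁴
  bottom flange (beyond web): d = -42.5 mm → contributes +2 432 112 mm⁴
Total I = 4 898 357 mm⁴.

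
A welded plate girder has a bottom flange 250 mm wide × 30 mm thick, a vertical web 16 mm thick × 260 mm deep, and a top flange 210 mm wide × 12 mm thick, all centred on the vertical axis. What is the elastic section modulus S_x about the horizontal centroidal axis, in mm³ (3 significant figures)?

S_x ≈ 9.73 × 10⁵ mm³

Split into non-overlapping primitives; take the origin at the lower-left of the bounding box.
Bottom plate: 250 × 30, A = 7 500 mm², y = 15 mm, Ī = 562 500 mm⁴.
Web plate: 16 × 260, A = 4 160 mm², y = 160 mm, Ī = 23 434 667 mm⁴.
Top plate: 210 × 12, A = 2 520 mm², y = 296 mm, Ī = 30 240 mm⁴.
Centroid: ȳ = ΣA·y / ΣA = 107.48 mm.
Transfer each piece to the horizontal centroidal axis using Ī + A·d² with d = y − 107.48:
  bottom plate: d = -92.477 mm → contributes +64 702 089 mm⁴
  web plate: d = 52.523 mm → contributes +34 910 834 mm⁴
  top plate: d = 188.52 mm → contributes +89 593 621 mm⁴
Total I = 189 206 544 mm⁴.
Extreme fibre distance c = 194.52 mm; S = I/c = 972 668 mm³.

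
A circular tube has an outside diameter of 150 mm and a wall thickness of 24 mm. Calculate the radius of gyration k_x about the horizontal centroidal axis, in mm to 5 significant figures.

k_x ≈ 45.349 mm

Treat the section as a set of non-overlapping primitives; coordinates are from the bounding-box lower-left.
Outer circle: ⌀150, A = 17671.46 mm², y = 75 mm, Ī = 24 850 489 mm⁴.
Bore (subtracted): ⌀102, A = 8171.282 mm², y = 75 mm, Ī = 5 313 376 mm⁴.
By symmetry the centroid is at mid-height, ȳ = 75 mm.
All pieces are centred on the horizontal centroidal axis, so I = ΣĪ (holes subtracted) = 19 537 112 mm⁴.
Radius of gyration: k = √(I/A) = √(19 537 112 / 9500.176) = 45.34865 mm.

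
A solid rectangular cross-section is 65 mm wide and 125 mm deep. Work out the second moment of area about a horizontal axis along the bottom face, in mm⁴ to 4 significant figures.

The section: 65 × 125, A = 8 125 mm², y = 62.5 mm, Ī = 10 579 427 mm⁴.
Transfer it to the base of the section using Ī + A·d² with d = y − 0:
  the section: d = 62.5 mm → contributes +42 317 708 mm⁴
Total I = 42 317 708 mm⁴.

I_base ≈ 4.232 × 10⁷ mm⁴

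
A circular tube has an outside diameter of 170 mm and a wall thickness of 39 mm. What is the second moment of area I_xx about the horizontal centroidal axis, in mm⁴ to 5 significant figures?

I_xx ≈ 3.7482 × 10⁷ mm⁴

Break the section into simple shapes (no overlaps), measuring from the bottom-left corner of the bounding box.
Outer circle: ⌀170, A = 22698.01 mm², y = 85 mm, Ī = 40 998 275 mm⁴.
Bore (subtracted): ⌀92, A = 6647.61 mm², y = 85 mm, Ī = 3 516 586 mm⁴.
By symmetry the centroid is at mid-height, ȳ = 85 mm.
All pieces are centred on the horizontal centroidal axis, so I = ΣĪ (holes subtracted) = 37 481 689 mm⁴.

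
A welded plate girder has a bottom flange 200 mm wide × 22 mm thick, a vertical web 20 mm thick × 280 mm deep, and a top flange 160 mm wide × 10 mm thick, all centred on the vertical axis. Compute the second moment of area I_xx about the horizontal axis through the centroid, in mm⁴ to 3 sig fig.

Split into non-overlapping primitives; take the origin at the lower-left of the bounding box.
Bottom plate: 200 × 22, A = 4 400 mm², y = 11 mm, Ī = 177 467 mm⁴.
Web plate: 20 × 280, A = 5 600 mm², y = 162 mm, Ī = 36 586 667 mm⁴.
Top plate: 160 × 10, A = 1 600 mm², y = 307 mm, Ī = 13 333 mm⁴.
Centroid: ȳ = ΣA·y / ΣA = 124.72 mm.
Transfer each piece to the horizontal axis through the centroid using Ī + A·d² with d = y − 124.72:
  bottom plate: d = -113.72 mm → contributes +57 083 457 mm⁴
  web plate: d = 37.276 mm → contributes +44 367 810 mm⁴
  top plate: d = 182.28 mm → contributes +53 172 517 mm⁴
Total I = 154 623 784 mm⁴.

I_xx ≈ 1.55 × 10⁸ mm⁴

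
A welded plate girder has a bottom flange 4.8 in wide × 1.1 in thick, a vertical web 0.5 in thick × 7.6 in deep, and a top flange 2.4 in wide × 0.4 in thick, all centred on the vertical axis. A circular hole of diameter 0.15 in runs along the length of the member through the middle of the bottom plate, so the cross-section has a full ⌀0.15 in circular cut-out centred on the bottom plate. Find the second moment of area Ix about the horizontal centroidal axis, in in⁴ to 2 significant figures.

Ix ≈ 98 in⁴

Treat the section as a set of non-overlapping primitives; coordinates are from the bounding-box lower-left.
Bottom plate: 4.8 × 1.1, A = 5.28 in², y = 0.55 in, Ī = 0.5324 in⁴.
Web plate: 0.5 × 7.6, A = 3.8 in², y = 4.9 in, Ī = 18.29 in⁴.
Top plate: 2.4 × 0.4, A = 0.96 in², y = 8.9 in, Ī = 0.0128 in⁴.
Hole (subtracted): ⌀0.15, A = 0.01767 in², y = 0.55 in, Ī = 0.00002485 in⁴.
Centroid: ȳ = ΣA·y / ΣA = 2.999 in.
Transfer each piece to the horizontal centroidal axis using Ī + A·d² with d = y − 2.999:
  bottom plate: d = -2.449 in → contributes +32.2 in⁴
  web plate: d = 1.901 in → contributes +32.02 in⁴
  top plate: d = 5.901 in → contributes +33.44 in⁴
  hole: d = -2.449 in → contributes −0.106 in⁴
Total I = 97.56 in⁴.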